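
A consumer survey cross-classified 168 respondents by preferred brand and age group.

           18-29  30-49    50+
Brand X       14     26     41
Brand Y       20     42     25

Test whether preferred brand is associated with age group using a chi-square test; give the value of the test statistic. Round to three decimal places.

Row totals: 81, 87. Column totals: 34, 68, 66. Grand total N = 168.
Expected counts (row total × column total / N):
  Brand X, 18-29: 81×34/168 = 16.3929
  Brand X, 30-49: 81×68/168 = 32.7857
  Brand X, 50+: 81×66/168 = 31.8214
  Brand Y, 18-29: 87×34/168 = 17.6071
  Brand Y, 30-49: 87×68/168 = 35.2143
  Brand Y, 50+: 87×66/168 = 34.1786
Contributions (O − E)²/E:
  (14 − 16.3929)²/16.3929 = 0.3493
  (26 − 32.7857)²/32.7857 = 1.4044
  (41 − 31.8214)²/31.8214 = 2.6475
  (20 − 17.6071)²/17.6071 = 0.3252
  (42 − 35.2143)²/35.2143 = 1.3076
  (25 − 34.1786)²/34.1786 = 2.4649
χ² = 0.3493 + 1.4044 + 2.6475 + 0.3252 + 1.3076 + 2.4649 = 8.499

8.499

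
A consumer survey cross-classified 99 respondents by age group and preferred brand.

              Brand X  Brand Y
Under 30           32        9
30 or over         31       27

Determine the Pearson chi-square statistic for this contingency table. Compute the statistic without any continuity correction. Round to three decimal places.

Row totals: 41, 58. Column totals: 63, 36. Grand total N = 99.
Expected counts (row total × column total / N):
  Under 30, Brand X: 41×63/99 = 26.0909
  Under 30, Brand Y: 41×36/99 = 14.9091
  30 or over, Brand X: 58×63/99 = 36.9091
  30 or over, Brand Y: 58×36/99 = 21.0909
Contributions (O − E)²/E:
  (32 − 26.0909)²/26.0909 = 1.3383
  (9 − 14.9091)²/14.9091 = 2.3420
  (31 − 36.9091)²/36.9091 = 0.9460
  (27 − 21.0909)²/21.0909 = 1.6556
χ² = 1.3383 + 2.3420 + 0.9460 + 1.6556 = 6.282

6.282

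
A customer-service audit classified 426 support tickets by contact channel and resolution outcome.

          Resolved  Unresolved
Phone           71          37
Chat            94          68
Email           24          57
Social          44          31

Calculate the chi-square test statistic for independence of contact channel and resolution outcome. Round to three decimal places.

Row totals: 108, 162, 81, 75. Column totals: 233, 193. Grand total N = 426.
Expected counts (row total × column total / N):
  Phone, Resolved: 108×233/426 = 59.0704
  Phone, Unresolved: 108×193/426 = 48.9296
  Chat, Resolved: 162×233/426 = 88.6056
  Chat, Unresolved: 162×193/426 = 73.3944
  Email, Resolved: 81×233/426 = 44.3028
  Email, Unresolved: 81×193/426 = 36.6972
  Social, Resolved: 75×233/426 = 41.0211
  Social, Unresolved: 75×193/426 = 33.9789
Contributions (O − E)²/E:
  (71 − 59.0704)²/59.0704 = 2.4092
  (37 − 48.9296)²/48.9296 = 2.9086
  (94 − 88.6056)²/88.6056 = 0.3284
  (68 − 73.3944)²/73.3944 = 0.3965
  (24 − 44.3028)²/44.3028 = 9.3042
  (57 − 36.6972)²/36.6972 = 11.2326
  (44 − 41.0211)²/41.0211 = 0.2163
  (31 − 33.9789)²/33.9789 = 0.2612
χ² = 2.4092 + 2.9086 + 0.3284 + 0.3965 + 9.3042 + 11.2326 + 0.2163 + 0.2612 = 27.057

27.057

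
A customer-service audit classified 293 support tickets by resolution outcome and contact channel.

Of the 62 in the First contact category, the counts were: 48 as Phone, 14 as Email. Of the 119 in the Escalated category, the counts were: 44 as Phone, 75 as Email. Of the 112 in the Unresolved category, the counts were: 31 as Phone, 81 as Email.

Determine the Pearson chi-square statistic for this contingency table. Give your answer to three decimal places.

Row totals: 62, 119, 112. Column totals: 123, 170. Grand total N = 293.
Expected counts (row total × column total / N):
  First contact, Phone: 62×123/293 = 26.0273
  First contact, Email: 62×170/293 = 35.9727
  Escalated, Phone: 119×123/293 = 49.9556
  Escalated, Email: 119×170/293 = 69.0444
  Unresolved, Phone: 112×123/293 = 47.0171
  Unresolved, Email: 112×170/293 = 64.9829
Contributions (O − E)²/E:
  (48 − 26.0273)²/26.0273 = 18.5497
  (14 − 35.9727)²/35.9727 = 13.4213
  (44 − 49.9556)²/49.9556 = 0.7100
  (75 − 69.0444)²/69.0444 = 0.5137
  (31 − 47.0171)²/47.0171 = 5.4565
  (81 − 64.9829)²/64.9829 = 3.9479
χ² = 18.5497 + 13.4213 + 0.7100 + 0.5137 + 5.4565 + 3.9479 = 42.599

42.599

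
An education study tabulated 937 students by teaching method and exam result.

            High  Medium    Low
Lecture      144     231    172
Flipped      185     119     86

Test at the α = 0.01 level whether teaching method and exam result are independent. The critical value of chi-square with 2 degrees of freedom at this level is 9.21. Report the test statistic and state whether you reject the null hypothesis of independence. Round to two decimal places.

Row totals: 547, 390. Column totals: 329, 350, 258. Grand total N = 937.
Expected counts (row total × column total / N):
  Lecture, High: 547×329/937 = 192.063
  Lecture, Medium: 547×350/937 = 204.322
  Lecture, Low: 547×258/937 = 150.615
  Flipped, High: 390×329/937 = 136.937
  Flipped, Medium: 390×350/937 = 145.678
  Flipped, Low: 390×258/937 = 107.385
Contributions (O − E)²/E:
  (144 − 192.063)²/192.063 = 12.0276
  (231 − 204.322)²/204.322 = 3.4833
  (172 − 150.615)²/150.615 = 3.0363
  (185 − 136.937)²/136.937 = 16.8695
  (119 − 145.678)²/145.678 = 4.8855
  (86 − 107.385)²/107.385 = 4.2587
χ² = 12.0276 + 3.4833 + 3.0363 + 16.8695 + 4.8855 + 4.2587 = 44.56
df = (2−1)(3−1) = 2. Since 44.56 > 9.21, reject the null hypothesis of independence at α = 0.01.

44.56; reject H₀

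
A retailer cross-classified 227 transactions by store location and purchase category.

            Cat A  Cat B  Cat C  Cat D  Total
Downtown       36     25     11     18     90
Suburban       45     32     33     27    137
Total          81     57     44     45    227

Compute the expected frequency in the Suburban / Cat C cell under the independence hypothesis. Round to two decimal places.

26.56

Row total (Suburban) = 137; column total (Cat C) = 44; grand total N = 227.
Expected count = (row total × column total) / N = 137 × 44 / 227 = 26.56.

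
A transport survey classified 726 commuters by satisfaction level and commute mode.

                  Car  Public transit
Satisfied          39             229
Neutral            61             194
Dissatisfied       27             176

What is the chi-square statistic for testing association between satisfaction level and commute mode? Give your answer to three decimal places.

Row totals: 268, 255, 203. Column totals: 127, 599. Grand total N = 726.
Expected counts (row total × column total / N):
  Satisfied, Car: 268×127/726 = 46.8815
  Satisfied, Public transit: 268×599/726 = 221.1185
  Neutral, Car: 255×127/726 = 44.6074
  Neutral, Public transit: 255×599/726 = 210.3926
  Dissatisfied, Car: 203×127/726 = 35.5110
  Dissatisfied, Public transit: 203×599/726 = 167.4890
Contributions (O − E)²/E:
  (39 − 46.8815)²/46.8815 = 1.3250
  (229 − 221.1185)²/221.1185 = 0.2809
  (61 − 44.6074)²/44.6074 = 6.0241
  (194 − 210.3926)²/210.3926 = 1.2772
  (27 − 35.5110)²/35.5110 = 2.0399
  (176 − 167.4890)²/167.4890 = 0.4325
χ² = 1.3250 + 0.2809 + 6.0241 + 1.2772 + 2.0399 + 0.4325 = 11.380

11.380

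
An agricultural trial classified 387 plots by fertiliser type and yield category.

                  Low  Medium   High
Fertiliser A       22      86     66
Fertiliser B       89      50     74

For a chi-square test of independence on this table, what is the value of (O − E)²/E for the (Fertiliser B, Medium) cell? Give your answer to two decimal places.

8.25

Row total (Fertiliser B) = 213; column total (Medium) = 136; N = 387.
Expected count E = 213 × 136 / 387 = 74.8527.
Contribution = (O − E)²/E = (50 − 74.8527)² / 74.8527 = 8.25.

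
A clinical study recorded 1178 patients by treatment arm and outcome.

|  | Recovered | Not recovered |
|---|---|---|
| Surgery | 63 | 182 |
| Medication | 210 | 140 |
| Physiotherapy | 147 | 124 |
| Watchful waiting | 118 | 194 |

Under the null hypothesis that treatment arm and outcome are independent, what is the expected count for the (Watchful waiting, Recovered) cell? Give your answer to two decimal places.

142.49

Row total (Watchful waiting) = 312; column total (Recovered) = 538; grand total N = 1178.
Expected count = (row total × column total) / N = 312 × 538 / 1178 = 142.49.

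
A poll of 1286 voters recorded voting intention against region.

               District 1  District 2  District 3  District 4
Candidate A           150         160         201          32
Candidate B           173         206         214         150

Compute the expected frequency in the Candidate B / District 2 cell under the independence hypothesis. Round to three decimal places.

211.460

Row total (Candidate B) = 743; column total (District 2) = 366; grand total N = 1286.
Expected count = (row total × column total) / N = 743 × 366 / 1286 = 211.460.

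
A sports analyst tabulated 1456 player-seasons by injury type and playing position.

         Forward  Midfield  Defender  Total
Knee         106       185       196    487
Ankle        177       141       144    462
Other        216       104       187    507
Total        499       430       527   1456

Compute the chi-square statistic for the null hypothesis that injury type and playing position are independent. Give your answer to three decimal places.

Grand total N = 1456.
Expected counts (row total × column total / N):
  Knee, Forward: 487×499/1456 = 166.9045
  Knee, Midfield: 487×430/1456 = 143.8255
  Knee, Defender: 487×527/1456 = 176.2699
  Ankle, Forward: 462×499/1456 = 158.3365
  Ankle, Midfield: 462×430/1456 = 136.4423
  Ankle, Defender: 462×527/1456 = 167.2212
  Other, Forward: 507×499/1456 = 173.7589
  Other, Midfield: 507×430/1456 = 149.7321
  Other, Defender: 507×527/1456 = 183.5089
Contributions (O − E)²/E:
  (106 − 166.9045)²/166.9045 = 22.2244
  (185 − 143.8255)²/143.8255 = 11.7875
  (196 − 176.2699)²/176.2699 = 2.2084
  (177 − 158.3365)²/158.3365 = 2.1999
  (141 − 136.4423)²/136.4423 = 0.1522
  (144 − 167.2212)²/167.2212 = 3.2246
  (216 − 173.7589)²/173.7589 = 10.2689
  (104 − 149.7321)²/149.7321 = 13.9678
  (187 − 183.5089)²/183.5089 = 0.0664
χ² = 22.2244 + 11.7875 + 2.2084 + 2.1999 + 0.1522 + 3.2246 + 10.2689 + 13.9678 + 0.0664 = 66.100

66.100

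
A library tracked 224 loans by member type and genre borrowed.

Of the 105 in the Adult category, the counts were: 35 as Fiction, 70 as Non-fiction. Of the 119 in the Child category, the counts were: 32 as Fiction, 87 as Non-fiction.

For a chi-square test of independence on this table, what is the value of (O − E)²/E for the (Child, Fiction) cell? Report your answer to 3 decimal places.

0.363

Row total (Child) = 119; column total (Fiction) = 67; N = 224.
Expected count E = 119 × 67 / 224 = 35.5938.
Contribution = (O − E)²/E = (32 − 35.5938)² / 35.5938 = 0.363.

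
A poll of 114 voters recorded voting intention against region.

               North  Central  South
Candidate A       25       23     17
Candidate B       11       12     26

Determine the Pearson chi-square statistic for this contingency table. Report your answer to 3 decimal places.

Row totals: 65, 49. Column totals: 36, 35, 43. Grand total N = 114.
Expected counts (row total × column total / N):
  Candidate A, North: 65×36/114 = 20.5263
  Candidate A, Central: 65×35/114 = 19.9561
  Candidate A, South: 65×43/114 = 24.5175
  Candidate B, North: 49×36/114 = 15.4737
  Candidate B, Central: 49×35/114 = 15.0439
  Candidate B, South: 49×43/114 = 18.4825
Contributions (O − E)²/E:
  (25 − 20.5263)²/20.5263 = 0.9750
  (23 − 19.9561)²/19.9561 = 0.4643
  (17 − 24.5175)²/24.5175 = 2.3050
  (11 − 15.4737)²/15.4737 = 1.2934
  (12 − 15.0439)²/15.0439 = 0.6159
  (26 − 18.4825)²/18.4825 = 3.0576
χ² = 0.9750 + 0.4643 + 2.3050 + 1.2934 + 0.6159 + 3.0576 = 8.711

8.711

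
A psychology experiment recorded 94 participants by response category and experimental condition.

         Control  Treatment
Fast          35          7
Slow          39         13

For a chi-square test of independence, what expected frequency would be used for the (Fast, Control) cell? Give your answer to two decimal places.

Row total (Fast) = 42; column total (Control) = 74; grand total N = 94.
Expected count = (row total × column total) / N = 42 × 74 / 94 = 33.06.

33.06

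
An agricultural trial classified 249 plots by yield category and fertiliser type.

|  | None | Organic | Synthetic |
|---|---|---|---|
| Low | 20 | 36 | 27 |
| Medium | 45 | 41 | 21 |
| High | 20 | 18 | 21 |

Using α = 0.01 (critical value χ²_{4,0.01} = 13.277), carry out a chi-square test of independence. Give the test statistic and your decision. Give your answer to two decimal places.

10.46; fail to reject H₀

Row totals: 83, 107, 59. Column totals: 85, 95, 69. Grand total N = 249.
Expected counts (row total × column total / N):
  Low, None: 83×85/249 = 28.333
  Low, Organic: 83×95/249 = 31.667
  Low, Synthetic: 83×69/249 = 23.000
  Medium, None: 107×85/249 = 36.526
  Medium, Organic: 107×95/249 = 40.823
  Medium, Synthetic: 107×69/249 = 29.651
  High, None: 59×85/249 = 20.141
  High, Organic: 59×95/249 = 22.510
  High, Synthetic: 59×69/249 = 16.349
Contributions (O − E)²/E:
  (20 − 28.333)²/28.333 = 2.4508
  (36 − 31.667)²/31.667 = 0.5929
  (27 − 23.000)²/23.000 = 0.6957
  (45 − 36.526)²/36.526 = 1.9660
  (41 − 40.823)²/40.823 = 0.0008
  (21 − 29.651)²/29.651 = 2.5240
  (20 − 20.141)²/20.141 = 0.0010
  (18 − 22.510)²/22.510 = 0.9036
  (21 − 16.349)²/16.349 = 1.3231
χ² = 2.4508 + 0.5929 + 0.6957 + 1.9660 + 0.0008 + 2.5240 + 0.0010 + 0.9036 + 1.3231 = 10.46
df = (3−1)(3−1) = 4. Since 10.46 < 13.277, fail to reject the null hypothesis of independence at α = 0.01.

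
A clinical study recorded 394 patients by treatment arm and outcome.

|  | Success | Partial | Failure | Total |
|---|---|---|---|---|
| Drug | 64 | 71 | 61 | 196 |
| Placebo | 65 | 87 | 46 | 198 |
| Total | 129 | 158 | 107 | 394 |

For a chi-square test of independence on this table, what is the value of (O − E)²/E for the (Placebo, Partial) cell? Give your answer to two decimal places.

0.73

Row total (Placebo) = 198; column total (Partial) = 158; N = 394.
Expected count E = 198 × 158 / 394 = 79.401.
Contribution = (O − E)²/E = (87 − 79.401)² / 79.401 = 0.73.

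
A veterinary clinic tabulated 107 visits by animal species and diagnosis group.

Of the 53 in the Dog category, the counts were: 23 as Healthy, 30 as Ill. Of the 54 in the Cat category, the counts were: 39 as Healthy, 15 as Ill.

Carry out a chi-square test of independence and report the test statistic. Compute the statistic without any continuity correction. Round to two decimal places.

Row totals: 53, 54. Column totals: 62, 45. Grand total N = 107.
Expected counts (row total × column total / N):
  Dog, Healthy: 53×62/107 = 30.710
  Dog, Ill: 53×45/107 = 22.290
  Cat, Healthy: 54×62/107 = 31.290
  Cat, Ill: 54×45/107 = 22.710
Contributions (O − E)²/E:
  (23 − 30.710)²/30.710 = 1.9357
  (30 − 22.290)²/22.290 = 2.6669
  (39 − 31.290)²/31.290 = 1.8998
  (15 − 22.710)²/22.710 = 2.6175
χ² = 1.9357 + 2.6669 + 1.8998 + 2.6175 = 9.12

9.12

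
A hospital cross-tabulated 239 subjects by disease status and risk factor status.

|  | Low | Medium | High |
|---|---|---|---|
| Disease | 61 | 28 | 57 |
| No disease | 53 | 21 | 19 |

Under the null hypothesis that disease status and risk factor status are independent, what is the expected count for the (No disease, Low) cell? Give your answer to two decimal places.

44.36

Row total (No disease) = 93; column total (Low) = 114; grand total N = 239.
Expected count = (row total × column total) / N = 93 × 114 / 239 = 44.36.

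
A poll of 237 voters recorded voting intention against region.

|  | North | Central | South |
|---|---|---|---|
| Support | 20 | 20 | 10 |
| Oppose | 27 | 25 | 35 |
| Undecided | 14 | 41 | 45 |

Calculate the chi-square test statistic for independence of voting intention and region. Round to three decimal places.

18.092

Row totals: 50, 87, 100. Column totals: 61, 86, 90. Grand total N = 237.
Expected counts (row total × column total / N):
  Support, North: 50×61/237 = 12.8692
  Support, Central: 50×86/237 = 18.1435
  Support, South: 50×90/237 = 18.9873
  Oppose, North: 87×61/237 = 22.3924
  Oppose, Central: 87×86/237 = 31.5696
  Oppose, South: 87×90/237 = 33.0380
  Undecided, North: 100×61/237 = 25.7384
  Undecided, Central: 100×86/237 = 36.2869
  Undecided, South: 100×90/237 = 37.9747
Contributions (O − E)²/E:
  (20 − 12.8692)²/12.8692 = 3.9512
  (20 − 18.1435)²/18.1435 = 0.1900
  (10 − 18.9873)²/18.9873 = 4.2540
  (27 − 22.3924)²/22.3924 = 0.9481
  (25 − 31.5696)²/31.5696 = 1.3671
  (35 − 33.0380)²/33.0380 = 0.1165
  (14 − 25.7384)²/25.7384 = 5.3535
  (41 − 36.2869)²/36.2869 = 0.6122
  (45 − 37.9747)²/37.9747 = 1.2997
χ² = 3.9512 + 0.1900 + 4.2540 + 0.9481 + 1.3671 + 0.1165 + 5.3535 + 0.6122 + 1.2997 = 18.092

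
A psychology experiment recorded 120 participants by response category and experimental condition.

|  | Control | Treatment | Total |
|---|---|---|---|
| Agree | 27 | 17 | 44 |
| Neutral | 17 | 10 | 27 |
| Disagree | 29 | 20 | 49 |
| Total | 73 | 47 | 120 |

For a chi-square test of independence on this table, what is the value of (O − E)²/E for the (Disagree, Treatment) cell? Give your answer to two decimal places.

Row total (Disagree) = 49; column total (Treatment) = 47; N = 120.
Expected count E = 49 × 47 / 120 = 19.192.
Contribution = (O − E)²/E = (20 − 19.192)² / 19.192 = 0.03.

0.03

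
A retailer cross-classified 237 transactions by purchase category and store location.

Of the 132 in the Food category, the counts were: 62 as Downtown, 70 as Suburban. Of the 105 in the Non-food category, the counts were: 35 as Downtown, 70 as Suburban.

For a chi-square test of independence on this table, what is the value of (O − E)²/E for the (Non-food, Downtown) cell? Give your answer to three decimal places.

Row total (Non-food) = 105; column total (Downtown) = 97; N = 237.
Expected count E = 105 × 97 / 237 = 42.9747.
Contribution = (O − E)²/E = (35 − 42.9747)² / 42.9747 = 1.480.

1.480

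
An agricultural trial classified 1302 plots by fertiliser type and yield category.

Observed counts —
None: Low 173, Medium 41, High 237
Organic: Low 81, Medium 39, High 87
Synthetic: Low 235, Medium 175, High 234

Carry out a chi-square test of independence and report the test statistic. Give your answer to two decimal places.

61.07

Row totals: 451, 207, 644. Column totals: 489, 255, 558. Grand total N = 1302.
Expected counts (row total × column total / N):
  None, Low: 451×489/1302 = 169.385
  None, Medium: 451×255/1302 = 88.329
  None, High: 451×558/1302 = 193.286
  Organic, Low: 207×489/1302 = 77.744
  Organic, Medium: 207×255/1302 = 40.541
  Organic, High: 207×558/1302 = 88.714
  Synthetic, Low: 644×489/1302 = 241.871
  Synthetic, Medium: 644×255/1302 = 126.129
  Synthetic, High: 644×558/1302 = 276.000
Contributions (O − E)²/E:
  (173 − 169.385)²/169.385 = 0.0772
  (41 − 88.329)²/88.329 = 25.3601
  (237 − 193.286)²/193.286 = 9.8865
  (81 − 77.744)²/77.744 = 0.1364
  (39 − 40.541)²/40.541 = 0.0586
  (87 − 88.714)²/88.714 = 0.0331
  (235 − 241.871)²/241.871 = 0.1952
  (175 − 126.129)²/126.129 = 18.9360
  (234 − 276.000)²/276.000 = 6.3913
χ² = 0.0772 + 25.3601 + 9.8865 + 0.1364 + 0.0586 + 0.0331 + 0.1952 + 18.9360 + 6.3913 = 61.07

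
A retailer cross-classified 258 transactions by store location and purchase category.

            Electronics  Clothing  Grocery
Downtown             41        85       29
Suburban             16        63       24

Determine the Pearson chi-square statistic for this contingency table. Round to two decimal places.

4.41

Row totals: 155, 103. Column totals: 57, 148, 53. Grand total N = 258.
Expected counts (row total × column total / N):
  Downtown, Electronics: 155×57/258 = 34.244
  Downtown, Clothing: 155×148/258 = 88.915
  Downtown, Grocery: 155×53/258 = 31.841
  Suburban, Electronics: 103×57/258 = 22.756
  Suburban, Clothing: 103×148/258 = 59.085
  Suburban, Grocery: 103×53/258 = 21.159
Contributions (O − E)²/E:
  (41 − 34.244)²/34.244 = 1.3329
  (85 − 88.915)²/88.915 = 0.1724
  (29 − 31.841)²/31.841 = 0.2535
  (16 − 22.756)²/22.756 = 2.0058
  (63 − 59.085)²/59.085 = 0.2594
  (24 − 21.159)²/21.159 = 0.3815
χ² = 1.3329 + 0.1724 + 0.2535 + 2.0058 + 0.2594 + 0.3815 = 4.41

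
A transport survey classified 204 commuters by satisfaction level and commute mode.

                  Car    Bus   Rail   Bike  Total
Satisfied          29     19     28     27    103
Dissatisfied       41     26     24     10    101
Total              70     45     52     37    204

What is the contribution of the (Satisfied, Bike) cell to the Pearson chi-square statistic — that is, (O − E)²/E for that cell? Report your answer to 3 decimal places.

Row total (Satisfied) = 103; column total (Bike) = 37; N = 204.
Expected count E = 103 × 37 / 204 = 18.6814.
Contribution = (O − E)²/E = (27 − 18.6814)² / 18.6814 = 3.704.

3.704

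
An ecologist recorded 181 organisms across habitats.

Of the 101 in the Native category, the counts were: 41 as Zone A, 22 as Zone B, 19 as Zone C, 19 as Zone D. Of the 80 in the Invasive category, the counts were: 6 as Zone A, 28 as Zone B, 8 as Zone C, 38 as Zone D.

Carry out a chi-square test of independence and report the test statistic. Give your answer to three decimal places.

Row totals: 101, 80. Column totals: 47, 50, 27, 57. Grand total N = 181.
Expected counts (row total × column total / N):
  Native, Zone A: 101×47/181 = 26.2265
  Native, Zone B: 101×50/181 = 27.9006
  Native, Zone C: 101×27/181 = 15.0663
  Native, Zone D: 101×57/181 = 31.8066
  Invasive, Zone A: 80×47/181 = 20.7735
  Invasive, Zone B: 80×50/181 = 22.0994
  Invasive, Zone C: 80×27/181 = 11.9337
  Invasive, Zone D: 80×57/181 = 25.1934
Contributions (O − E)²/E:
  (41 − 26.2265)²/26.2265 = 8.3220
  (22 − 27.9006)²/27.9006 = 1.2479
  (19 − 15.0663)²/15.0663 = 1.0271
  (19 − 31.8066)²/31.8066 = 5.1564
  (6 − 20.7735)²/20.7735 = 10.5065
  (28 − 22.0994)²/22.0994 = 1.5755
  (8 − 11.9337)²/11.9337 = 1.2967
  (38 − 25.1934)²/25.1934 = 6.5100
χ² = 8.3220 + 1.2479 + 1.0271 + 5.1564 + 10.5065 + 1.5755 + 1.2967 + 6.5100 = 35.642

35.642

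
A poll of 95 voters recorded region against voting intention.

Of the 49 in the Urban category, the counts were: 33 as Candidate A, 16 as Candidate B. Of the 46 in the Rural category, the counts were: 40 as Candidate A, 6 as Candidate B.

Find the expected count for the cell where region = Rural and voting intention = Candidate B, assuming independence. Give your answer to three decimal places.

10.653

Row total (Rural) = 46; column total (Candidate B) = 22; grand total N = 95.
Expected count = (row total × column total) / N = 46 × 22 / 95 = 10.653.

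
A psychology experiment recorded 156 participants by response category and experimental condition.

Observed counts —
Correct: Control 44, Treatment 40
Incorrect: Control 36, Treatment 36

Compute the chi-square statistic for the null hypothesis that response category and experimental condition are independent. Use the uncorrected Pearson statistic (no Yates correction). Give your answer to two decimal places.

Row totals: 84, 72. Column totals: 80, 76. Grand total N = 156.
Expected counts (row total × column total / N):
  Correct, Control: 84×80/156 = 43.077
  Correct, Treatment: 84×76/156 = 40.923
  Incorrect, Control: 72×80/156 = 36.923
  Incorrect, Treatment: 72×76/156 = 35.077
Contributions (O − E)²/E:
  (44 − 43.077)²/43.077 = 0.0198
  (40 − 40.923)²/40.923 = 0.0208
  (36 − 36.923)²/36.923 = 0.0231
  (36 − 35.077)²/35.077 = 0.0243
χ² = 0.0198 + 0.0208 + 0.0231 + 0.0243 = 0.09

0.09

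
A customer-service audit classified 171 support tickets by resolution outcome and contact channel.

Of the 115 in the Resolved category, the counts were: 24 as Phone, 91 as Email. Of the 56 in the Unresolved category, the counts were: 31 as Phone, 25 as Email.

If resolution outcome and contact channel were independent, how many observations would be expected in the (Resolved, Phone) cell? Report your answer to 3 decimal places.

36.988

Row total (Resolved) = 115; column total (Phone) = 55; grand total N = 171.
Expected count = (row total × column total) / N = 115 × 55 / 171 = 36.988.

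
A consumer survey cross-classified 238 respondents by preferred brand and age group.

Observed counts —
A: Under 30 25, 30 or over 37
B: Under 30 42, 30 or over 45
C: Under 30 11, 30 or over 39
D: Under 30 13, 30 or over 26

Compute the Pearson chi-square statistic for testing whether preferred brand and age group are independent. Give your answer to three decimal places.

Row totals: 62, 87, 50, 39. Column totals: 91, 147. Grand total N = 238.
Expected counts (row total × column total / N):
  A, Under 30: 62×91/238 = 23.7059
  A, 30 or over: 62×147/238 = 38.2941
  B, Under 30: 87×91/238 = 33.2647
  B, 30 or over: 87×147/238 = 53.7353
  C, Under 30: 50×91/238 = 19.1176
  C, 30 or over: 50×147/238 = 30.8824
  D, Under 30: 39×91/238 = 14.9118
  D, 30 or over: 39×147/238 = 24.0882
Contributions (O − E)²/E:
  (25 − 23.7059)²/23.7059 = 0.0706
  (37 − 38.2941)²/38.2941 = 0.0437
  (42 − 33.2647)²/33.2647 = 2.2939
  (45 − 53.7353)²/53.7353 = 1.4200
  (11 − 19.1176)²/19.1176 = 3.4468
  (39 − 30.8824)²/30.8824 = 2.1338
  (13 − 14.9118)²/14.9118 = 0.2451
  (26 − 24.0882)²/24.0882 = 0.1517
χ² = 0.0706 + 0.0437 + 2.2939 + 1.4200 + 3.4468 + 2.1338 + 0.2451 + 0.1517 = 9.806

9.806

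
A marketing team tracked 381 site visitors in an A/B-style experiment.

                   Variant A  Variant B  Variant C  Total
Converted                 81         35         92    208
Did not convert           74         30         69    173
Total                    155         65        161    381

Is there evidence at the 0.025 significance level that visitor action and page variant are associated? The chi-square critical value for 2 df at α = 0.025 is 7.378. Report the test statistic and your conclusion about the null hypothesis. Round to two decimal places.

0.78; fail to reject H₀

Grand total N = 381.
Expected counts (row total × column total / N):
  Converted, Variant A: 208×155/381 = 84.619
  Converted, Variant B: 208×65/381 = 35.486
  Converted, Variant C: 208×161/381 = 87.895
  Did not convert, Variant A: 173×155/381 = 70.381
  Did not convert, Variant B: 173×65/381 = 29.514
  Did not convert, Variant C: 173×161/381 = 73.105
Contributions (O − E)²/E:
  (81 − 84.619)²/84.619 = 0.1548
  (35 − 35.486)²/35.486 = 0.0067
  (92 − 87.895)²/87.895 = 0.1917
  (74 − 70.381)²/70.381 = 0.1861
  (30 − 29.514)²/29.514 = 0.0080
  (69 − 73.105)²/73.105 = 0.2305
χ² = 0.1548 + 0.0067 + 0.1917 + 0.1861 + 0.0080 + 0.2305 = 0.78
df = (2−1)(3−1) = 2. Since 0.78 < 7.378, fail to reject the null hypothesis of independence at α = 0.025.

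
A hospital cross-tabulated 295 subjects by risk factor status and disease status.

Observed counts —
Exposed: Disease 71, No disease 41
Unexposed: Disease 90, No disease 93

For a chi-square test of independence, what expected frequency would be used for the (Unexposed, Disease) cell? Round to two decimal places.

99.87

Row total (Unexposed) = 183; column total (Disease) = 161; grand total N = 295.
Expected count = (row total × column total) / N = 183 × 161 / 295 = 99.87.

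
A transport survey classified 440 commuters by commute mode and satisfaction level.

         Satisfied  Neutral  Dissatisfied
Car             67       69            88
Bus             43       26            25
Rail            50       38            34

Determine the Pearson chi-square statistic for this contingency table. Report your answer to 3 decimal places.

Row totals: 224, 94, 122. Column totals: 160, 133, 147. Grand total N = 440.
Expected counts (row total × column total / N):
  Car, Satisfied: 224×160/440 = 81.4545
  Car, Neutral: 224×133/440 = 67.7091
  Car, Dissatisfied: 224×147/440 = 74.8364
  Bus, Satisfied: 94×160/440 = 34.1818
  Bus, Neutral: 94×133/440 = 28.4136
  Bus, Dissatisfied: 94×147/440 = 31.4045
  Rail, Satisfied: 122×160/440 = 44.3636
  Rail, Neutral: 122×133/440 = 36.8773
  Rail, Dissatisfied: 122×147/440 = 40.7591
Contributions (O − E)²/E:
  (67 − 81.4545)²/81.4545 = 2.5650
  (69 − 67.7091)²/67.7091 = 0.0246
  (88 − 74.8364)²/74.8364 = 2.3155
  (43 − 34.1818)²/34.1818 = 2.2749
  (26 − 28.4136)²/28.4136 = 0.2050
  (25 − 31.4045)²/31.4045 = 1.3061
  (50 − 44.3636)²/44.3636 = 0.7161
  (38 − 36.8773)²/36.8773 = 0.0342
  (34 − 40.7591)²/40.7591 = 1.1209
χ² = 2.5650 + 0.0246 + 2.3155 + 2.2749 + 0.2050 + 1.3061 + 0.7161 + 0.0342 + 1.1209 = 10.562

10.562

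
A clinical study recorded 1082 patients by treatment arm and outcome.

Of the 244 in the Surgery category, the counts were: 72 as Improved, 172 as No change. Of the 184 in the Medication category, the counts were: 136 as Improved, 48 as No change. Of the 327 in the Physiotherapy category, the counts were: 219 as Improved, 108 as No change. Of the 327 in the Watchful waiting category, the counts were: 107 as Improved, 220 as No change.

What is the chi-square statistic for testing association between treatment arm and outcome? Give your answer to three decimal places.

159.644

Row totals: 244, 184, 327, 327. Column totals: 534, 548. Grand total N = 1082.
Expected counts (row total × column total / N):
  Surgery, Improved: 244×534/1082 = 120.42144
  Surgery, No change: 244×548/1082 = 123.57856
  Medication, Improved: 184×534/1082 = 90.80961
  Medication, No change: 184×548/1082 = 93.19039
  Physiotherapy, Improved: 327×534/1082 = 161.38447
  Physiotherapy, No change: 327×548/1082 = 165.61553
  Watchful waiting, Improved: 327×534/1082 = 161.38447
  Watchful waiting, No change: 327×548/1082 = 165.61553
Contributions (O − E)²/E:
  (72 − 120.42144)²/120.42144 = 19.4703
  (172 − 123.57856)²/123.57856 = 18.9728
  (136 − 90.80961)²/90.80961 = 22.4885
  (48 − 93.19039)²/93.19039 = 21.9140
  (219 − 161.38447)²/161.38447 = 20.5692
  (108 − 165.61553)²/165.61553 = 20.0437
  (107 − 161.38447)²/161.38447 = 18.3269
  (220 − 165.61553)²/165.61553 = 17.8587
χ² = 19.4703 + 18.9728 + 22.4885 + 21.9140 + 20.5692 + 20.0437 + 18.3269 + 17.8587 = 159.644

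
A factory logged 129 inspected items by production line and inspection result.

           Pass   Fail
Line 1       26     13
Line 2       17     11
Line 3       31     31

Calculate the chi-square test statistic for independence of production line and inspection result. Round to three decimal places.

Row totals: 39, 28, 62. Column totals: 74, 55. Grand total N = 129.
Expected counts (row total × column total / N):
  Line 1, Pass: 39×74/129 = 22.3721
  Line 1, Fail: 39×55/129 = 16.6279
  Line 2, Pass: 28×74/129 = 16.0620
  Line 2, Fail: 28×55/129 = 11.9380
  Line 3, Pass: 62×74/129 = 35.5659
  Line 3, Fail: 62×55/129 = 26.4341
Contributions (O − E)²/E:
  (26 − 22.3721)²/22.3721 = 0.5883
  (13 − 16.6279)²/16.6279 = 0.7915
  (17 − 16.0620)²/16.0620 = 0.0548
  (11 − 11.9380)²/11.9380 = 0.0737
  (31 − 35.5659)²/35.5659 = 0.5862
  (31 − 26.4341)²/26.4341 = 0.7887
χ² = 0.5883 + 0.7915 + 0.0548 + 0.0737 + 0.5862 + 0.7887 = 2.883

2.883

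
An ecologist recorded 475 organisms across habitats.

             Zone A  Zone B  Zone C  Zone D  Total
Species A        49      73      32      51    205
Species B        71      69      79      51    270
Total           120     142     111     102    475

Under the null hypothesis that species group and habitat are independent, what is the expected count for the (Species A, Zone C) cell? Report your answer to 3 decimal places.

Row total (Species A) = 205; column total (Zone C) = 111; grand total N = 475.
Expected count = (row total × column total) / N = 205 × 111 / 475 = 47.905.

47.905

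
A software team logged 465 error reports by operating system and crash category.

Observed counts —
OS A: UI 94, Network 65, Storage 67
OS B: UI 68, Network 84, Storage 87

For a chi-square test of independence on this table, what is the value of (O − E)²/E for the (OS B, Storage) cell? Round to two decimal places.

0.78

Row total (OS B) = 239; column total (Storage) = 154; N = 465.
Expected count E = 239 × 154 / 465 = 79.153.
Contribution = (O − E)²/E = (87 − 79.153)² / 79.153 = 0.78.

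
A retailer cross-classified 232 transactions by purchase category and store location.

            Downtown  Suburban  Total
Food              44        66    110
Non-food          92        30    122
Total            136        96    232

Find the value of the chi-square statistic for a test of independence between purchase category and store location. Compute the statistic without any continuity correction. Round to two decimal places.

Grand total N = 232.
Expected counts (row total × column total / N):
  Food, Downtown: 110×136/232 = 64.483
  Food, Suburban: 110×96/232 = 45.517
  Non-food, Downtown: 122×136/232 = 71.517
  Non-food, Suburban: 122×96/232 = 50.483
Contributions (O − E)²/E:
  (44 − 64.483)²/64.483 = 6.5064
  (66 − 45.517)²/45.517 = 9.2175
  (92 − 71.517)²/71.517 = 5.8665
  (30 − 50.483)²/50.483 = 8.3108
χ² = 6.5064 + 9.2175 + 5.8665 + 8.3108 = 29.90

29.90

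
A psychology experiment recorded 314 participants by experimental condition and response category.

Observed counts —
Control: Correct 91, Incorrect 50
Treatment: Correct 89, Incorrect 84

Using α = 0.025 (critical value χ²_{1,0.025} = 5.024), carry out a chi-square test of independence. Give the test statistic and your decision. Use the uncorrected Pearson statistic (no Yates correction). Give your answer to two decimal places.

5.44; reject H₀

Row totals: 141, 173. Column totals: 180, 134. Grand total N = 314.
Expected counts (row total × column total / N):
  Control, Correct: 141×180/314 = 80.828
  Control, Incorrect: 141×134/314 = 60.172
  Treatment, Correct: 173×180/314 = 99.172
  Treatment, Incorrect: 173×134/314 = 73.828
Contributions (O − E)²/E:
  (91 − 80.828)²/80.828 = 1.2801
  (50 − 60.172)²/60.172 = 1.7196
  (89 − 99.172)²/99.172 = 1.0433
  (84 − 73.828)²/73.828 = 1.4015
χ² = 1.2801 + 1.7196 + 1.0433 + 1.4015 = 5.44
df = (2−1)(2−1) = 1. Since 5.44 > 5.024, reject the null hypothesis of independence at α = 0.025.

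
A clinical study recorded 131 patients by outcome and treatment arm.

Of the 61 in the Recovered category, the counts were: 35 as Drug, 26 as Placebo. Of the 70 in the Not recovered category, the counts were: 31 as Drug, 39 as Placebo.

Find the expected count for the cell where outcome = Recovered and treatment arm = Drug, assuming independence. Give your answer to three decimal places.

Row total (Recovered) = 61; column total (Drug) = 66; grand total N = 131.
Expected count = (row total × column total) / N = 61 × 66 / 131 = 30.733.

30.733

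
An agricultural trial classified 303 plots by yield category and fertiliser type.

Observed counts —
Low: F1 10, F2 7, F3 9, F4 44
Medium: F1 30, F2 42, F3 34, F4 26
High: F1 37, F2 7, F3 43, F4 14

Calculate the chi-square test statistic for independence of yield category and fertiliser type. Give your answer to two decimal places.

86.18

Row totals: 70, 132, 101. Column totals: 77, 56, 86, 84. Grand total N = 303.
Expected counts (row total × column total / N):
  Low, F1: 70×77/303 = 17.789
  Low, F2: 70×56/303 = 12.937
  Low, F3: 70×86/303 = 19.868
  Low, F4: 70×84/303 = 19.406
  Medium, F1: 132×77/303 = 33.545
  Medium, F2: 132×56/303 = 24.396
  Medium, F3: 132×86/303 = 37.465
  Medium, F4: 132×84/303 = 36.594
  High, F1: 101×77/303 = 25.667
  High, F2: 101×56/303 = 18.667
  High, F3: 101×86/303 = 28.667
  High, F4: 101×84/303 = 28.000
Contributions (O − E)²/E:
  (10 − 17.789)²/17.789 = 3.4105
  (7 − 12.937)²/12.937 = 2.7246
  (9 − 19.868)²/19.868 = 5.9449
  (44 − 19.406)²/19.406 = 31.1690
  (30 − 33.545)²/33.545 = 0.3746
  (42 − 24.396)²/24.396 = 12.7029
  (34 − 37.465)²/37.465 = 0.3205
  (26 − 36.594)²/36.594 = 3.0670
  (37 − 25.667)²/25.667 = 5.0040
  (7 − 18.667)²/18.667 = 7.2920
  (43 − 28.667)²/28.667 = 7.1663
  (14 − 28.000)²/28.000 = 7.0000
χ² = 3.4105 + 2.7246 + 5.9449 + 31.1690 + 0.3746 + 12.7029 + 0.3205 + 3.0670 + 5.0040 + 7.2920 + 7.1663 + 7.0000 = 86.18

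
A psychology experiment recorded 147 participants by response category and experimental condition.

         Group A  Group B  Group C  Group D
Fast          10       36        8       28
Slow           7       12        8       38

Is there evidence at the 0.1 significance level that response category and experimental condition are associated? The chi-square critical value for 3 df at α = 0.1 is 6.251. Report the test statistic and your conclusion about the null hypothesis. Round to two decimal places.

Row totals: 82, 65. Column totals: 17, 48, 16, 66. Grand total N = 147.
Expected counts (row total × column total / N):
  Fast, Group A: 82×17/147 = 9.483
  Fast, Group B: 82×48/147 = 26.776
  Fast, Group C: 82×16/147 = 8.925
  Fast, Group D: 82×66/147 = 36.816
  Slow, Group A: 65×17/147 = 7.517
  Slow, Group B: 65×48/147 = 21.224
  Slow, Group C: 65×16/147 = 7.075
  Slow, Group D: 65×66/147 = 29.184
Contributions (O − E)²/E:
  (10 − 9.483)²/9.483 = 0.0282
  (36 − 26.776)²/26.776 = 3.1776
  (8 − 8.925)²/8.925 = 0.0959
  (28 − 36.816)²/36.816 = 2.1111
  (7 − 7.517)²/7.517 = 0.0356
  (12 − 21.224)²/21.224 = 4.0088
  (8 − 7.075)²/7.075 = 0.1209
  (38 − 29.184)²/29.184 = 2.6632
χ² = 0.0282 + 3.1776 + 0.0959 + 2.1111 + 0.0356 + 4.0088 + 0.1209 + 2.6632 = 12.24
df = (2−1)(4−1) = 3. Since 12.24 > 6.251, reject the null hypothesis of independence at α = 0.1.

12.24; reject H₀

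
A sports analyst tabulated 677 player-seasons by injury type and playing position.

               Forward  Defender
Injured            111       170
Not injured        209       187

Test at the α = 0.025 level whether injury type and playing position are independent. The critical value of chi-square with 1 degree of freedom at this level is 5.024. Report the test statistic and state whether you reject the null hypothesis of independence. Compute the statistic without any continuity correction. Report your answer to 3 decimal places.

Row totals: 281, 396. Column totals: 320, 357. Grand total N = 677.
Expected counts (row total × column total / N):
  Injured, Forward: 281×320/677 = 132.8213
  Injured, Defender: 281×357/677 = 148.1787
  Not injured, Forward: 396×320/677 = 187.1787
  Not injured, Defender: 396×357/677 = 208.8213
Contributions (O − E)²/E:
  (111 − 132.8213)²/132.8213 = 3.5850
  (170 − 148.1787)²/148.1787 = 3.2135
  (209 − 187.1787)²/187.1787 = 2.5439
  (187 − 208.8213)²/208.8213 = 2.2803
χ² = 3.5850 + 3.2135 + 2.5439 + 2.2803 = 11.623
df = (2−1)(2−1) = 1. Since 11.623 > 5.024, reject the null hypothesis of independence at α = 0.025.

11.623; reject H₀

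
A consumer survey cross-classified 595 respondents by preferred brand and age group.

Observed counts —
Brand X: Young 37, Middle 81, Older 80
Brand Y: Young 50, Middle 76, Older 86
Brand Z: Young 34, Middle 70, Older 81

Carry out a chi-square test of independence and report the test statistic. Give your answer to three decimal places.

Row totals: 198, 212, 185. Column totals: 121, 227, 247. Grand total N = 595.
Expected counts (row total × column total / N):
  Brand X, Young: 198×121/595 = 40.2655
  Brand X, Middle: 198×227/595 = 75.5395
  Brand X, Older: 198×247/595 = 82.1950
  Brand Y, Young: 212×121/595 = 43.1126
  Brand Y, Middle: 212×227/595 = 80.8807
  Brand Y, Older: 212×247/595 = 88.0067
  Brand Z, Young: 185×121/595 = 37.6218
  Brand Z, Middle: 185×227/595 = 70.5798
  Brand Z, Older: 185×247/595 = 76.7983
Contributions (O − E)²/E:
  (37 − 40.2655)²/40.2655 = 0.2648
  (81 − 75.5395)²/75.5395 = 0.3947
  (80 − 82.1950)²/82.1950 = 0.0586
  (50 − 43.1126)²/43.1126 = 1.1003
  (76 − 80.8807)²/80.8807 = 0.2945
  (86 − 88.0067)²/88.0067 = 0.0458
  (34 − 37.6218)²/37.6218 = 0.3487
  (70 − 70.5798)²/70.5798 = 0.0048
  (81 − 76.7983)²/76.7983 = 0.2299
χ² = 0.2648 + 0.3947 + 0.0586 + 1.1003 + 0.2945 + 0.0458 + 0.3487 + 0.0048 + 0.2299 = 2.742

2.742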